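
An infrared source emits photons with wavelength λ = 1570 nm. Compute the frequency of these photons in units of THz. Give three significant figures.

191 THz

Convert to SI: λ = 1570 nm = 1.57 × 10^-6 m.
For a photon f = c/λ, so f = 1.910 × 10^14 Hz.
Converting to THz: f = 191.0 THz ≈ 191 THz.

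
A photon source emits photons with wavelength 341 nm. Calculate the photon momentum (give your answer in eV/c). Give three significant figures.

3.64 eV/c

Convert to SI: λ = 341 nm = 3.41e-7 m.
The photon relation is p = h/λ, giving p = 1.943e-27 kg·m/s.
Converting to eV/c: p = 3.636 eV/c ≈ 3.64 eV/c.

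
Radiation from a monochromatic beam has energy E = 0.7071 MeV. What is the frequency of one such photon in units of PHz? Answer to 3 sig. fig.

1.71·10^5 PHz

In SI units: E = 0.7071 MeV = 1.1329·10^-13 J.
Since f = E/h for a photon, f = 1.710·10^20 Hz.
Converting to PHz: f = 171000 PHz ≈ 1.71·10^5 PHz.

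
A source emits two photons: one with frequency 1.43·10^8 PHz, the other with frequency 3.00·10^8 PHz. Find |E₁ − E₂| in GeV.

Using E = hf: E₁ = 9.475·10^-11 J, E₂ = 1.988·10^-10 J.
|ΔE| = |9.475·10^-11 − 1.988·10^-10| = 1.04·10^-10 J = 0.649 GeV.

0.649 GeV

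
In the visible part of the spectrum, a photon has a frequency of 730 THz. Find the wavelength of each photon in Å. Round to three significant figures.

4110 Å

Convert to SI: f = 730 THz = 7.3 × 10^14 Hz.
Apply λ = c/f: λ = 4.107 × 10^-7 m.
Converting to Å: λ = 4107 Å ≈ 4110 Å.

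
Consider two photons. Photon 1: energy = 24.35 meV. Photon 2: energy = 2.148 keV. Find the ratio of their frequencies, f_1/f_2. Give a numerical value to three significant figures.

1.13e-5

f_1 = 5.888e12 Hz (from energy = 24.35 meV, via f = E/h).
f_2 = 5.194e17 Hz (from energy = 2.148 keV, via f = E/h).
Ratio = 5.888e12 / 5.194e17 = 1.13e-5.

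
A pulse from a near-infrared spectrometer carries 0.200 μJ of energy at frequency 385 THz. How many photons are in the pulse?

7.84 × 10^11 photons

Per-photon energy: E = 2.551 × 10^-19 J (from frequency = 385 THz).
N = E_total / E_photon = 2.00 × 10^-7 J / 2.551 × 10^-19 J = 7.84 × 10^11.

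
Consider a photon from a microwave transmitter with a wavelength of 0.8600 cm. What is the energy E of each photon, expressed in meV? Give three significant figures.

Convert to SI: λ = 0.8600 cm = 0.008600 m.
For a photon E = hc/λ, so E = 2.310e-23 J.
Converting to meV: E = 0.1442 meV ≈ 0.144 meV.

0.144 meV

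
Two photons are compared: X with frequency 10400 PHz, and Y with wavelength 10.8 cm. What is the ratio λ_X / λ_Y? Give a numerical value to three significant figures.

2.67e-10

λ_X = 2.883e-11 m (from frequency = 10400 PHz, via λ = c/f).
λ_Y = 0.1080 m (from wavelength = 10.8 cm, via λ given directly).
Ratio = 2.883e-11 / 0.1080 = 2.67e-10.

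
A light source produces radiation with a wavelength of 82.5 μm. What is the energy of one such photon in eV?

0.0150 eV

In SI units: λ = 82.5 μm = 8.25·10^-5 m.
For a photon E = hc/λ, so E = 2.408·10^-21 J.
Converting to eV: E = 0.01503 eV ≈ 0.0150 eV.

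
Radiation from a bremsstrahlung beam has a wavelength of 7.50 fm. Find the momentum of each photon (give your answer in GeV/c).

Take h = 6.62607015 × 10^-34 J·s, c = 2.99792458 × 10^8 m/s, 1 eV = 1.602176634 × 10^-19 J.
Convert to SI: λ = 7.50 fm = 7.50 × 10^-15 m.
For a photon p = h/λ, so p = 8.835 × 10^-20 kg·m/s.
Converting to GeV/c: p = 0.1653 GeV/c ≈ 0.165 GeV/c.

0.165 GeV/c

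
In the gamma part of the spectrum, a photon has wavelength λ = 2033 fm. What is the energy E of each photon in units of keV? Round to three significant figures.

610 keV

(h = 6.62607015e-34 J·s, c = 2.99792458e8 m/s, 1 eV = 1.602176634e-19 J.)
Convert to SI: λ = 2033 fm = 2.033e-12 m.
For a photon E = hc/λ, so E = 9.771e-14 J.
Converting to keV: E = 609.9 keV ≈ 610 keV.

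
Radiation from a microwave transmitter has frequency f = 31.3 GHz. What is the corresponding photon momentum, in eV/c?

(h = 6.62607015 × 10^-34 J·s, c = 2.99792458 × 10^8 m/s, 1 eV = 1.602176634 × 10^-19 J.)
Convert to SI: f = 31.3 GHz = 3.13 × 10^10 Hz.
Since p = hf/c for a photon, p = 6.918 × 10^-32 kg·m/s.
Converting to eV/c: p = 1.294 × 10^-4 eV/c ≈ 1.29 × 10^-4 eV/c.

1.29 × 10^-4 eV/c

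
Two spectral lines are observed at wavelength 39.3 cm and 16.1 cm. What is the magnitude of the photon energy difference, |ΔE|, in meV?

Using E = hc/λ: E₁ = 5.055e-25 J, E₂ = 1.234e-24 J.
|ΔE| = |5.055e-25 − 1.234e-24| = 7.28e-25 J = 4.55e-3 meV.

4.55e-3 meV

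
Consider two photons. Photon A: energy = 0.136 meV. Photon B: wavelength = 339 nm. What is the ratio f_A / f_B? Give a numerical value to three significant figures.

f_A = 3.288e10 Hz (from energy = 0.136 meV, via f = E/h).
f_B = 8.843e14 Hz (from wavelength = 339 nm, via f = c/λ).
Ratio = 3.288e10 / 8.843e14 = 3.72e-5.

3.72e-5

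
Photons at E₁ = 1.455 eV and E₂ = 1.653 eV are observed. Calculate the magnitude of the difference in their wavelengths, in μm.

Using λ = hc/E: λ₁ = 8.5213 × 10^-7 m, λ₂ = 7.5006 × 10^-7 m.
|Δλ| = |8.5213 × 10^-7 − 7.5006 × 10^-7| = 1.02 × 10^-7 m = 0.102 μm.

0.102 μm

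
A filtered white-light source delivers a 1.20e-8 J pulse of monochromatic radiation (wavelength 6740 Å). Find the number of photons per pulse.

Per-photon energy: E = 2.947e-19 J (from wavelength = 6740 Å).
N = E_total / E_photon = 1.20e-8 J / 2.947e-19 J = 4.07e10.

4.07e10 photons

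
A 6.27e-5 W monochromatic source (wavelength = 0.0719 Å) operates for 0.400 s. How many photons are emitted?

Total energy: E_total = P·t = 6.27e-5 × 0.400 = 2.508e-5 J.
Per-photon energy: E = 2.763e-14 J.
N = E_total / E_photon = 9.08e8.

9.08e8 photons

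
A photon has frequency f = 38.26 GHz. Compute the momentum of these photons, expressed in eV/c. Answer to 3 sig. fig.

Take h = 6.62607015·10^-34 J·s, c = 2.99792458·10^8 m/s, 1 eV = 1.602176634·10^-19 J.
First convert: f = 38.26 GHz = 3.826·10^10 Hz.
The photon relation is p = hf/c, giving p = 8.456·10^-32 kg·m/s.
Converting to eV/c: p = 1.582·10^-4 eV/c ≈ 1.58·10^-4 eV/c.

1.58·10^-4 eV/c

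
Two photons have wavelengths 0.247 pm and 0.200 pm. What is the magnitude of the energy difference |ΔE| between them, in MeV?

Using E = hc/λ: E₁ = 8.042·10^-13 J, E₂ = 9.932·10^-13 J.
|ΔE| = |8.042·10^-13 − 9.932·10^-13| = 1.89·10^-13 J = 1.18 MeV.

1.18 MeV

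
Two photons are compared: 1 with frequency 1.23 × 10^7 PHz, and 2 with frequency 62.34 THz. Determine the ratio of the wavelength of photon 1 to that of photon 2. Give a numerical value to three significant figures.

λ_1 = 2.437 × 10^-14 m (from frequency = 1.23 × 10^7 PHz, via λ = c/f).
λ_2 = 4.809 × 10^-6 m (from frequency = 62.34 THz, via λ = c/f).
Ratio = 2.437 × 10^-14 / 4.809 × 10^-6 = 5.07 × 10^-9.

5.07 × 10^-9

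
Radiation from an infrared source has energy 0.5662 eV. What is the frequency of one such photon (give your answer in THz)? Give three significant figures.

(h = 6.62607015·10^-34 J·s, 1 eV = 1.602176634·10^-19 J.)
Convert to SI: E = 0.5662 eV = 9.0715·10^-20 J.
Since f = E/h for a photon, f = 1.369·10^14 Hz.
Converting to THz: f = 136.9 THz ≈ 137 THz.

137 THz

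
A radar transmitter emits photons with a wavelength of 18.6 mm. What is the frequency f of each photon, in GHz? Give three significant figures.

(c = 2.99792458·10^8 m/s.)
First convert: λ = 18.6 mm = 0.0186 m.
Since f = c/λ for a photon, f = 1.612·10^10 Hz.
Converting to GHz: f = 16.12 GHz ≈ 16.1 GHz.

16.1 GHz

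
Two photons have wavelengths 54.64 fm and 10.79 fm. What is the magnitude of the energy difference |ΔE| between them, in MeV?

Using E = hc/λ: E₁ = 3.6355e-12 J, E₂ = 1.8410e-11 J.
|ΔE| = |3.6355e-12 − 1.8410e-11| = 1.48e-11 J = 92.2 MeV.

92.2 MeV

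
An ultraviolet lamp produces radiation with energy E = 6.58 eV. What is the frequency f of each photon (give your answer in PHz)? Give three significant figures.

First convert: E = 6.58 eV = 1.0542 × 10^-18 J.
For a photon f = E/h, so f = 1.591 × 10^15 Hz.
Converting to PHz: f = 1.591 PHz ≈ 1.59 PHz.

1.59 PHz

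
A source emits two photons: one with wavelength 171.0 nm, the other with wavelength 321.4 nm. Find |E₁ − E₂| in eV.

3.39 eV

Using E = hc/λ: E₁ = 1.1617·10^-18 J, E₂ = 6.1806·10^-19 J.
|ΔE| = |1.1617·10^-18 − 6.1806·10^-19| = 5.44·10^-19 J = 3.39 eV.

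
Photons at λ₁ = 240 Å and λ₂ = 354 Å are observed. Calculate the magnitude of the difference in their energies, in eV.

16.6 eV

Using E = hc/λ: E₁ = 8.277e-18 J, E₂ = 5.611e-18 J.
|ΔE| = |8.277e-18 − 5.611e-18| = 2.67e-18 J = 16.6 eV.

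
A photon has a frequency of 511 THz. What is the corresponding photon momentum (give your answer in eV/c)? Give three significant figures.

Convert to SI: f = 511 THz = 5.11 × 10^14 Hz.
Apply p = hf/c: p = 1.129 × 10^-27 kg·m/s.
Converting to eV/c: p = 2.113 eV/c ≈ 2.11 eV/c.

2.11 eV/c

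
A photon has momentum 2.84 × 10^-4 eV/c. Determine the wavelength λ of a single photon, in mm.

4.37 mm

(h = 6.62607015 × 10^-34 J·s, c = 2.99792458 × 10^8 m/s, 1 eV = 1.602176634 × 10^-19 J.)
In SI units: p = 2.84 × 10^-4 eV/c = 1.5178 × 10^-31 kg·m/s.
The photon relation is λ = h/p, giving λ = 0.004366 m.
Converting to mm: λ = 4.366 mm ≈ 4.37 mm.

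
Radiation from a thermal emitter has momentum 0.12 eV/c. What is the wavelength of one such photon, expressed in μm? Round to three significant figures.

10.3 μm

First convert: p = 0.12 eV/c = 6.4131 × 10^-29 kg·m/s.
Since λ = h/p for a photon, λ = 1.033 × 10^-5 m.
Converting to μm: λ = 10.33 μm ≈ 10.3 μm.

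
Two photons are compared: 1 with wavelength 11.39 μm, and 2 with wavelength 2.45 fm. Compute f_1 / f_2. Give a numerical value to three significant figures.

2.15 × 10^-10

f_1 = 2.632 × 10^13 Hz (from wavelength = 11.39 μm, via f = c/λ).
f_2 = 1.224 × 10^23 Hz (from wavelength = 2.45 fm, via f = c/λ).
Ratio = 2.632 × 10^13 / 1.224 × 10^23 = 2.15 × 10^-10.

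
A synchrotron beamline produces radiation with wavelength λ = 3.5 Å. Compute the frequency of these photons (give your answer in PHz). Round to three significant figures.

857 PHz

In SI units: λ = 3.5 Å = 3.5e-10 m.
Since f = c/λ for a photon, f = 8.565e17 Hz.
Converting to PHz: f = 856.5 PHz ≈ 857 PHz.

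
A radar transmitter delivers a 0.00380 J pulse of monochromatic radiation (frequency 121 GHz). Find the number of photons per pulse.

Per-photon energy: E = 8.018 × 10^-23 J (from frequency = 121 GHz).
N = E_total / E_photon = 0.00380 J / 8.018 × 10^-23 J = 4.74 × 10^19.

4.74 × 10^19 photons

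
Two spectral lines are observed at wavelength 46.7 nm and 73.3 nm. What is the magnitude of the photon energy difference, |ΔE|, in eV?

9.63 eV

Using E = hc/λ: E₁ = 4.254e-18 J, E₂ = 2.710e-18 J.
|ΔE| = |4.254e-18 − 2.710e-18| = 1.54e-18 J = 9.63 eV.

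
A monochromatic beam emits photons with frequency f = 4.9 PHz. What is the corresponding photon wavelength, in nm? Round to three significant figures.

In SI units: f = 4.9 PHz = 4.9e15 Hz.
The photon relation is λ = c/f, giving λ = 6.118e-8 m.
Converting to nm: λ = 61.18 nm ≈ 61.2 nm.

61.2 nm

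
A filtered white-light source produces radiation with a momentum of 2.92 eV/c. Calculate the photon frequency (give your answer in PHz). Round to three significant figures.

0.706 PHz

In SI units: p = 2.92 eV/c = 1.5605 × 10^-27 kg·m/s.
Since f = pc/h for a photon, f = 7.061 × 10^14 Hz.
Converting to PHz: f = 0.7061 PHz ≈ 0.706 PHz.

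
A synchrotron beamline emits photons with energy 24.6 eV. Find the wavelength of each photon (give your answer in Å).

504 Å

First convert: E = 24.6 eV = 3.9414e-18 J.
The photon relation is λ = hc/E, giving λ = 5.040e-8 m.
Converting to Å: λ = 504.0 Å ≈ 504 Å.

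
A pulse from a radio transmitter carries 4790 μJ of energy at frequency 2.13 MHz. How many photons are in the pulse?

3.39e24 photons

Per-photon energy: E = 1.411e-27 J (from frequency = 2.13 MHz).
N = E_total / E_photon = 0.00479 J / 1.411e-27 J = 3.39e24.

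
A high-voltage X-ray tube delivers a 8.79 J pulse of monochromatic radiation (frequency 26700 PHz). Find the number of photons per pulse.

Per-photon energy: E = 1.769 × 10^-14 J (from frequency = 26700 PHz).
N = E_total / E_photon = 8.79 J / 1.769 × 10^-14 J = 4.97 × 10^14.

4.97 × 10^14 photons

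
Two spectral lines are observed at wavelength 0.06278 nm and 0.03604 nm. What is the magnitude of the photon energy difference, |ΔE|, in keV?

Using E = hc/λ: E₁ = 3.1641 × 10^-15 J, E₂ = 5.5118 × 10^-15 J.
|ΔE| = |3.1641 × 10^-15 − 5.5118 × 10^-15| = 2.35 × 10^-15 J = 14.7 keV.

14.7 keV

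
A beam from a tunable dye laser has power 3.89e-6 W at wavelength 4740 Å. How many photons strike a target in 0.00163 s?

1.51e10 photons

Total energy: E_total = P·t = 3.89e-6 × 0.00163 = 6.341e-9 J.
Per-photon energy: E = 4.191e-19 J.
N = E_total / E_photon = 1.51e10.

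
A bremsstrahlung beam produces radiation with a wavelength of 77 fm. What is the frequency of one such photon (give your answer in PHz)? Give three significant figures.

3.89 × 10^6 PHz

In SI units: λ = 77 fm = 7.7 × 10^-14 m.
Apply f = c/λ: f = 3.893 × 10^21 Hz.
Converting to PHz: f = 3.893 × 10^6 PHz ≈ 3.89 × 10^6 PHz.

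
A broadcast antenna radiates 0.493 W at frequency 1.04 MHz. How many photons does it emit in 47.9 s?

Total energy: E_total = P·t = 0.493 × 47.9 = 23.61 J.
Per-photon energy: E = 6.891e-28 J.
N = E_total / E_photon = 3.43e28.

3.43e28 photons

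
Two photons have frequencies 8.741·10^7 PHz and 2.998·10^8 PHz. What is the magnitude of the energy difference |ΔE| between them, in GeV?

0.878 GeV

Using E = hf: E₁ = 5.7918·10^-11 J, E₂ = 1.9865·10^-10 J.
|ΔE| = |5.7918·10^-11 − 1.9865·10^-10| = 1.41·10^-10 J = 0.878 GeV.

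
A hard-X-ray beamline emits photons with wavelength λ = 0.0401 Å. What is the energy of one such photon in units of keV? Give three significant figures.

309 keV

In SI units: λ = 0.0401 Å = 4.01·10^-12 m.
Since E = hc/λ for a photon, E = 4.954·10^-14 J.
Converting to keV: E = 309.2 keV ≈ 309 keV.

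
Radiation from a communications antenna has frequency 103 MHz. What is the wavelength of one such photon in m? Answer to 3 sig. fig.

2.91 m

First convert: f = 103 MHz = 1.03e8 Hz.
Since λ = c/f for a photon, λ = 2.911 m.
So λ ≈ 2.91 m.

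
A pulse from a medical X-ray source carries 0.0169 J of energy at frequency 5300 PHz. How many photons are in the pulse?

4.81e12 photons

Per-photon energy: E = 3.512e-15 J (from frequency = 5300 PHz).
N = E_total / E_photon = 0.0169 J / 3.512e-15 J = 4.81e12.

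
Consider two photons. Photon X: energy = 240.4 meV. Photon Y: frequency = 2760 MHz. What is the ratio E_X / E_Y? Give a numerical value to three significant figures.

2.11e4

E_X = 3.852e-20 J (from energy = 240.4 meV, via E given directly).
E_Y = 1.829e-24 J (from frequency = 2760 MHz, via E = hf).
Ratio = 3.852e-20 / 1.829e-24 = 2.11e4.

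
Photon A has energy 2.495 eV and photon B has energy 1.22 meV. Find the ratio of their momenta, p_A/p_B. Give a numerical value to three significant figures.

2050

p_A = 1.333 × 10^-27 kg·m/s (from energy = 2.495 eV, via p = E/c).
p_B = 6.520 × 10^-31 kg·m/s (from energy = 1.22 meV, via p = E/c).
Ratio = 1.333 × 10^-27 / 6.520 × 10^-31 = 2050.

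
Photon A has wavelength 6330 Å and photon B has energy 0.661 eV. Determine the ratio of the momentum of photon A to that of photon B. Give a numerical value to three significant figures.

p_A = 1.047e-27 kg·m/s (from wavelength = 6330 Å, via p = h/λ).
p_B = 3.533e-28 kg·m/s (from energy = 0.661 eV, via p = E/c).
Ratio = 1.047e-27 / 3.533e-28 = 2.96.

2.96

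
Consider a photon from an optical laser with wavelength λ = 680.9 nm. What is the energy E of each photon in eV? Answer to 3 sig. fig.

Convert to SI: λ = 680.9 nm = 6.809 × 10^-7 m.
The photon relation is E = hc/λ, giving E = 2.917 × 10^-19 J.
Converting to eV: E = 1.821 eV ≈ 1.82 eV.

1.82 eV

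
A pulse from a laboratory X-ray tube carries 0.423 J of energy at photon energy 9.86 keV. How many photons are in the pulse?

2.68·10^14 photons

Per-photon energy: E = 1.580·10^-15 J (from energy = 9.86 keV).
N = E_total / E_photon = 0.423 J / 1.580·10^-15 J = 2.68·10^14.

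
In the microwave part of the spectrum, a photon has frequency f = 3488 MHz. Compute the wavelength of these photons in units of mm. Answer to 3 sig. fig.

First convert: f = 3488 MHz = 3.488 × 10^9 Hz.
The photon relation is λ = c/f, giving λ = 0.08595 m.
Converting to mm: λ = 85.95 mm ≈ 85.9 mm.

85.9 mm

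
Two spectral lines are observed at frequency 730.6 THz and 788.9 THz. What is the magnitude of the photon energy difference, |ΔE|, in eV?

0.241 eV

Using E = hf: E₁ = 4.8410 × 10^-19 J, E₂ = 5.2273 × 10^-19 J.
|ΔE| = |4.8410 × 10^-19 − 5.2273 × 10^-19| = 3.86 × 10^-20 J = 0.241 eV.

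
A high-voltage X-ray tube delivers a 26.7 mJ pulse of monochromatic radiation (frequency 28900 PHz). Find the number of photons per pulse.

Per-photon energy: E = 1.915 × 10^-14 J (from frequency = 28900 PHz).
N = E_total / E_photon = 0.0267 J / 1.915 × 10^-14 J = 1.39 × 10^12.

1.39 × 10^12 photons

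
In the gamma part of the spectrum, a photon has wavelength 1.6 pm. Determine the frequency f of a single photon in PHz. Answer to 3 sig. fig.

Convert to SI: λ = 1.6 pm = 1.6 × 10^-12 m.
The photon relation is f = c/λ, giving f = 1.874 × 10^20 Hz.
Converting to PHz: f = 187400 PHz ≈ 1.87 × 10^5 PHz.

1.87 × 10^5 PHz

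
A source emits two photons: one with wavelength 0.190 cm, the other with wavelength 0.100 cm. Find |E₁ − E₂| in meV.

0.587 meV

Using E = hc/λ: E₁ = 1.045 × 10^-22 J, E₂ = 1.986 × 10^-22 J.
|ΔE| = |1.045 × 10^-22 − 1.986 × 10^-22| = 9.41 × 10^-23 J = 0.587 meV.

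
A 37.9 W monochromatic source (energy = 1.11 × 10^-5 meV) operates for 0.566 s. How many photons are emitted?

Total energy: E_total = P·t = 37.9 × 0.566 = 21.45 J.
Per-photon energy: E = 1.778 × 10^-27 J.
N = E_total / E_photon = 1.21 × 10^28.

1.21 × 10^28 photons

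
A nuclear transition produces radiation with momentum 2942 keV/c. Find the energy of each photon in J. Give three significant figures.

In SI units: p = 2942 keV/c = 1.5723 × 10^-21 kg·m/s.
The photon relation is E = pc, giving E = 4.714 × 10^-13 J.
So E ≈ 4.71 × 10^-13 J.

4.71 × 10^-13 J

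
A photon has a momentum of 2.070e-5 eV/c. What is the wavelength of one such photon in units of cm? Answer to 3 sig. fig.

5.99 cm

First convert: p = 2.070e-5 eV/c = 1.1063e-32 kg·m/s.
Apply λ = h/p: λ = 0.05990 m.
Converting to cm: λ = 5.990 cm ≈ 5.99 cm.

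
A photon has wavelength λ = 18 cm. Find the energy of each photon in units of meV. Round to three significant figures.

(h = 6.62607015 × 10^-34 J·s, c = 2.99792458 × 10^8 m/s, 1 eV = 1.602176634 × 10^-19 J.)
First convert: λ = 18 cm = 0.18 m.
Apply E = hc/λ: E = 1.104 × 10^-24 J.
Converting to meV: E = 0.006888 meV ≈ 6.89 × 10^-3 meV.

6.89 × 10^-3 meV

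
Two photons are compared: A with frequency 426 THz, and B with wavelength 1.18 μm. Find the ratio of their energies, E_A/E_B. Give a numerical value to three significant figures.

1.68

E_A = 2.823e-19 J (from frequency = 426 THz, via E = hf).
E_B = 1.683e-19 J (from wavelength = 1.18 μm, via E = hc/λ).
Ratio = 2.823e-19 / 1.683e-19 = 1.68.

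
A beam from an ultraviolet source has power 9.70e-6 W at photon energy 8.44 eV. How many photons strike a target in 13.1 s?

9.40e13 photons

Total energy: E_total = P·t = 9.70e-6 × 13.1 = 1.271e-4 J.
Per-photon energy: E = 1.352e-18 J.
N = E_total / E_photon = 9.40e13.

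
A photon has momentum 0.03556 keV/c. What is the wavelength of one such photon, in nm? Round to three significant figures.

Use h = 6.62607015·10^-34 J·s, c = 2.99792458·10^8 m/s, 1 eV = 1.602176634·10^-19 J.
In SI units: p = 0.03556 keV/c = 1.9004·10^-26 kg·m/s.
For a photon λ = h/p, so λ = 3.487·10^-8 m.
Converting to nm: λ = 34.87 nm ≈ 34.9 nm.

34.9 nm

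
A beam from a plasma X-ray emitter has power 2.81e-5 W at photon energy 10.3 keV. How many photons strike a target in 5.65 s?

9.62e10 photons

Total energy: E_total = P·t = 2.81e-5 × 5.65 = 1.588e-4 J.
Per-photon energy: E = 1.650e-15 J.
N = E_total / E_photon = 9.62e10.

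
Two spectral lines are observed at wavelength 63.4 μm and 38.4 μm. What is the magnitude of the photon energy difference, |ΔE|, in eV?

0.0127 eV

Using E = hc/λ: E₁ = 3.133e-21 J, E₂ = 5.173e-21 J.
|ΔE| = |3.133e-21 − 5.173e-21| = 2.04e-21 J = 0.0127 eV.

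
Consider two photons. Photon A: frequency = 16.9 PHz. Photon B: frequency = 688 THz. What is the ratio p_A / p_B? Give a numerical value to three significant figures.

24.6

p_A = 3.735 × 10^-26 kg·m/s (from frequency = 16.9 PHz, via p = hf/c).
p_B = 1.521 × 10^-27 kg·m/s (from frequency = 688 THz, via p = hf/c).
Ratio = 3.735 × 10^-26 / 1.521 × 10^-27 = 24.6.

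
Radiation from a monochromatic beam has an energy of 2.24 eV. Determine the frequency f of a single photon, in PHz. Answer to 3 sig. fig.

0.542 PHz

(h = 6.62607015e-34 J·s, 1 eV = 1.602176634e-19 J.)
In SI units: E = 2.24 eV = 3.5889e-19 J.
Apply f = E/h: f = 5.416e14 Hz.
Converting to PHz: f = 0.5416 PHz ≈ 0.542 PHz.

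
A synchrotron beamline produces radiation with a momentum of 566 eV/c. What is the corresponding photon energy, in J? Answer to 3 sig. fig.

Convert to SI: p = 566 eV/c = 3.0249e-25 kg·m/s.
Apply E = pc: E = 9.068e-17 J.
So E ≈ 9.07e-17 J.

9.07e-17 J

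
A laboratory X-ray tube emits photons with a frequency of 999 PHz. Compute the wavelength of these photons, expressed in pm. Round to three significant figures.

In SI units: f = 999 PHz = 9.99 × 10^17 Hz.
The photon relation is λ = c/f, giving λ = 3.001 × 10^-10 m.
Converting to pm: λ = 300.1 pm ≈ 300 pm.

300 pm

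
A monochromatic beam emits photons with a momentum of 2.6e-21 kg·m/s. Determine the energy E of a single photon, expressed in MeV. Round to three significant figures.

4.87 MeV

(c = 2.99792458e8 m/s, 1 eV = 1.602176634e-19 J.)
Apply E = pc: E = 7.795e-13 J.
Converting to MeV: E = 4.865 MeV ≈ 4.87 MeV.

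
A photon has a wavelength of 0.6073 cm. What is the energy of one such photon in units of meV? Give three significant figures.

First convert: λ = 0.6073 cm = 0.006073 m.
Apply E = hc/λ: E = 3.271e-23 J.
Converting to meV: E = 0.2042 meV ≈ 0.204 meV.

0.204 meV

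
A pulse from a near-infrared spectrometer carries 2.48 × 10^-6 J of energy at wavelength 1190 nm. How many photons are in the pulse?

1.49 × 10^13 photons

Per-photon energy: E = 1.669 × 10^-19 J (from wavelength = 1190 nm).
N = E_total / E_photon = 2.48 × 10^-6 J / 1.669 × 10^-19 J = 1.49 × 10^13.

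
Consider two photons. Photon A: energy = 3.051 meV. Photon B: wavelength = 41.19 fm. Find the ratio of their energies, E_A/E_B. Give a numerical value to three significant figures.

1.01 × 10^-10

E_A = 4.888 × 10^-22 J (from energy = 3.051 meV, via E given directly).
E_B = 4.823 × 10^-12 J (from wavelength = 41.19 fm, via E = hc/λ).
Ratio = 4.888 × 10^-22 / 4.823 × 10^-12 = 1.01 × 10^-10.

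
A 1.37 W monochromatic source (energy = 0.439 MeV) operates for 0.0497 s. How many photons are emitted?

Total energy: E_total = P·t = 1.37 × 0.0497 = 0.06809 J.
Per-photon energy: E = 7.034e-14 J.
N = E_total / E_photon = 9.68e11.

9.68e11 photons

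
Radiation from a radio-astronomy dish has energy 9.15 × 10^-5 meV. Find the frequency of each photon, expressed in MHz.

22.1 MHz

In SI units: E = 9.15 × 10^-5 meV = 1.4660 × 10^-26 J.
Since f = E/h for a photon, f = 2.212 × 10^7 Hz.
Converting to MHz: f = 22.12 MHz ≈ 22.1 MHz.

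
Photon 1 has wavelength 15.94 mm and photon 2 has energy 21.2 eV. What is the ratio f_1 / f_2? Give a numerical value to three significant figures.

3.67e-6

f_1 = 1.881e10 Hz (from wavelength = 15.94 mm, via f = c/λ).
f_2 = 5.126e15 Hz (from energy = 21.2 eV, via f = E/h).
Ratio = 1.881e10 / 5.126e15 = 3.67e-6.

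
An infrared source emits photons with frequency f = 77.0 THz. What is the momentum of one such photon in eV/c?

First convert: f = 77.0 THz = 7.70e13 Hz.
Apply p = hf/c: p = 1.702e-28 kg·m/s.
Converting to eV/c: p = 0.3184 eV/c ≈ 0.318 eV/c.

0.318 eV/c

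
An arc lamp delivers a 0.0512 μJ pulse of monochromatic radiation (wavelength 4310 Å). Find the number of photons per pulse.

1.11 × 10^11 photons

Per-photon energy: E = 4.609 × 10^-19 J (from wavelength = 4310 Å).
N = E_total / E_photon = 5.12 × 10^-8 J / 4.609 × 10^-19 J = 1.11 × 10^11.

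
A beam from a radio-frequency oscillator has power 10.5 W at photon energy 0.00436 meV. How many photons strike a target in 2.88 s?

Total energy: E_total = P·t = 10.5 × 2.88 = 30.24 J.
Per-photon energy: E = 6.985e-25 J.
N = E_total / E_photon = 4.33e25.

4.33e25 photons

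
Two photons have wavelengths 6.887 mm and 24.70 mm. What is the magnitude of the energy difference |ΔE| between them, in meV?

0.130 meV

Using E = hc/λ: E₁ = 2.8843 × 10^-23 J, E₂ = 8.0423 × 10^-24 J.
|ΔE| = |2.8843 × 10^-23 − 8.0423 × 10^-24| = 2.08 × 10^-23 J = 0.130 meV.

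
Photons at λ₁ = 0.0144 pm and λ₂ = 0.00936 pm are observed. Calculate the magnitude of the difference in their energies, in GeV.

Using E = hc/λ: E₁ = 1.379e-11 J, E₂ = 2.122e-11 J.
|ΔE| = |1.379e-11 − 2.122e-11| = 7.43e-12 J = 0.0464 GeV.

0.0464 GeV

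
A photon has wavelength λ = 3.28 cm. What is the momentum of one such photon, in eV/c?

First convert: λ = 3.28 cm = 0.0328 m.
For a photon p = h/λ, so p = 2.020 × 10^-32 kg·m/s.
Converting to eV/c: p = 3.780 × 10^-5 eV/c ≈ 3.78 × 10^-5 eV/c.

3.78 × 10^-5 eV/c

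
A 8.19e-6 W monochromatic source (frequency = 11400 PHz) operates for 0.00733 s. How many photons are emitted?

Total energy: E_total = P·t = 8.19e-6 × 0.00733 = 6.003e-8 J.
Per-photon energy: E = 7.554e-15 J.
N = E_total / E_photon = 7.95e6.

7.95e6 photons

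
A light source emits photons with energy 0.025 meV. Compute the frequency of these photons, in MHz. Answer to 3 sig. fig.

6040 MHz

Take h = 6.62607015·10^-34 J·s, 1 eV = 1.602176634·10^-19 J.
Convert to SI: E = 0.025 meV = 4.0054·10^-24 J.
Apply f = E/h: f = 6.045·10^9 Hz.
Converting to MHz: f = 6045 MHz ≈ 6040 MHz.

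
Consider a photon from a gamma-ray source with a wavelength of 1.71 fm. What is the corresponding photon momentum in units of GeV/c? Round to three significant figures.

Take h = 6.62607015·10^-34 J·s, c = 2.99792458·10^8 m/s, 1 eV = 1.602176634·10^-19 J.
First convert: λ = 1.71 fm = 1.71·10^-15 m.
The photon relation is p = h/λ, giving p = 3.875·10^-19 kg·m/s.
Converting to GeV/c: p = 0.7251 GeV/c ≈ 0.725 GeV/c.

0.725 GeV/c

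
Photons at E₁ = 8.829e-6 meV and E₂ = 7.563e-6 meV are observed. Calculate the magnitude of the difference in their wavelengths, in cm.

2350 cm

Using λ = hc/E: λ₁ = 140.43 m, λ₂ = 163.94 m.
|Δλ| = |140.43 − 163.94| = 23.5 m = 2350 cm.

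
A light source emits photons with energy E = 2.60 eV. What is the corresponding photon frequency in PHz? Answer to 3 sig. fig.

0.629 PHz

Take h = 6.62607015e-34 J·s, 1 eV = 1.602176634e-19 J.
Convert to SI: E = 2.60 eV = 4.1657e-19 J.
The photon relation is f = E/h, giving f = 6.287e14 Hz.
Converting to PHz: f = 0.6287 PHz ≈ 0.629 PHz.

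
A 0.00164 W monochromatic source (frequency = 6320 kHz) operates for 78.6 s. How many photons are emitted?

3.08·10^25 photons

Total energy: E_total = P·t = 0.00164 × 78.6 = 0.1289 J.
Per-photon energy: E = 4.188·10^-27 J.
N = E_total / E_photon = 3.08·10^25.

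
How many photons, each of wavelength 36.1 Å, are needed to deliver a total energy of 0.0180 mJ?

Per-photon energy: E = 5.503e-17 J (from wavelength = 36.1 Å).
N = E_total / E_photon = 1.80e-5 J / 5.503e-17 J = 3.27e11.

3.27e11 photons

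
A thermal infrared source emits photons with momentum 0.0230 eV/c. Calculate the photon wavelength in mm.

0.0539 mm

First convert: p = 0.0230 eV/c = 1.2292·10^-29 kg·m/s.
Since λ = h/p for a photon, λ = 5.391·10^-5 m.
Converting to mm: λ = 0.05391 mm ≈ 0.0539 mm.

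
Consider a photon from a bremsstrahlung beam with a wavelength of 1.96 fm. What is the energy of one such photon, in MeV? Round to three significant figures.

First convert: λ = 1.96 fm = 1.96 × 10^-15 m.
Since E = hc/λ for a photon, E = 1.013 × 10^-10 J.
Converting to MeV: E = 632.6 MeV ≈ 633 MeV.

633 MeV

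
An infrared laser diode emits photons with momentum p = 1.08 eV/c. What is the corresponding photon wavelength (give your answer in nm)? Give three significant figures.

Convert to SI: p = 1.08 eV/c = 5.7718·10^-28 kg·m/s.
The photon relation is λ = h/p, giving λ = 1.148·10^-6 m.
Converting to nm: λ = 1148 nm ≈ 1150 nm.

1150 nm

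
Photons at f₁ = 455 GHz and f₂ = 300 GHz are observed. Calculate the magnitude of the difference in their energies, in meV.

0.641 meV

Using E = hf: E₁ = 3.015e-22 J, E₂ = 1.988e-22 J.
|ΔE| = |3.015e-22 − 1.988e-22| = 1.03e-22 J = 0.641 meV.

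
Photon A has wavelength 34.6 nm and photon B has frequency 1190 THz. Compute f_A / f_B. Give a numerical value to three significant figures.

f_A = 8.665 × 10^15 Hz (from wavelength = 34.6 nm, via f = c/λ).
f_B = 1.190 × 10^15 Hz (from frequency = 1190 THz, via f given directly).
Ratio = 8.665 × 10^15 / 1.190 × 10^15 = 7.28.

7.28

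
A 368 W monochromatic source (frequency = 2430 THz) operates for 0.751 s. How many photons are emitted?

Total energy: E_total = P·t = 368 × 0.751 = 276.4 J.
Per-photon energy: E = 1.610 × 10^-18 J.
N = E_total / E_photon = 1.72 × 10^20.

1.72 × 10^20 photons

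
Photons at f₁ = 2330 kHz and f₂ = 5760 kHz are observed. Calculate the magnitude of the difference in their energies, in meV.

1.42e-5 meV

Using E = hf: E₁ = 1.544e-27 J, E₂ = 3.817e-27 J.
|ΔE| = |1.544e-27 − 3.817e-27| = 2.27e-27 J = 1.42e-5 meV.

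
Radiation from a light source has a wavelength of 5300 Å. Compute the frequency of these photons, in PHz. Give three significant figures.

(c = 2.99792458e8 m/s.)
First convert: λ = 5300 Å = 5.30e-7 m.
The photon relation is f = c/λ, giving f = 5.656e14 Hz.
Converting to PHz: f = 0.5656 PHz ≈ 0.566 PHz.

0.566 PHz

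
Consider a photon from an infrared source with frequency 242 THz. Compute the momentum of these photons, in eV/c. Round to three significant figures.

1.00 eV/c

Use h = 6.62607015e-34 J·s, c = 2.99792458e8 m/s, 1 eV = 1.602176634e-19 J.
In SI units: f = 242 THz = 2.42e14 Hz.
The photon relation is p = hf/c, giving p = 5.349e-28 kg·m/s.
Converting to eV/c: p = 1.001 eV/c ≈ 1.00 eV/c.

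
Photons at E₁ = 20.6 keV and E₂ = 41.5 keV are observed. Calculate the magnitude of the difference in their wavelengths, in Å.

0.303 Å

Using λ = hc/E: λ₁ = 6.019 × 10^-11 m, λ₂ = 2.988 × 10^-11 m.
|Δλ| = |6.019 × 10^-11 − 2.988 × 10^-11| = 3.03 × 10^-11 m = 0.303 Å.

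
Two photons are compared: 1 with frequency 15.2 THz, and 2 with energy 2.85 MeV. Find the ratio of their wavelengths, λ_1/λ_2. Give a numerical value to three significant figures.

λ_1 = 1.972e-5 m (from frequency = 15.2 THz, via λ = c/f).
λ_2 = 4.350e-13 m (from energy = 2.85 MeV, via λ = hc/E).
Ratio = 1.972e-5 / 4.350e-13 = 4.53e7.

4.53e7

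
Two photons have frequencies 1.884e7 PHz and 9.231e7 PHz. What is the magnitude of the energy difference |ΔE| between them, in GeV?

0.304 GeV

Using E = hf: E₁ = 1.2484e-11 J, E₂ = 6.1165e-11 J.
|ΔE| = |1.2484e-11 − 6.1165e-11| = 4.87e-11 J = 0.304 GeV.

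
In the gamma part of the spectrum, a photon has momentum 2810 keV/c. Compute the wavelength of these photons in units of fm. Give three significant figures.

Take h = 6.62607015·10^-34 J·s, c = 2.99792458·10^8 m/s, 1 eV = 1.602176634·10^-19 J.
First convert: p = 2810 keV/c = 1.5017·10^-21 kg·m/s.
For a photon λ = h/p, so λ = 4.412·10^-13 m.
Converting to fm: λ = 441.2 fm ≈ 441 fm.

441 fm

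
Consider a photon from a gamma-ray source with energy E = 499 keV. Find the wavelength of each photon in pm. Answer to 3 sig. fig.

(h = 6.62607015e-34 J·s, c = 2.99792458e8 m/s, 1 eV = 1.602176634e-19 J.)
First convert: E = 499 keV = 7.9949e-14 J.
The photon relation is λ = hc/E, giving λ = 2.485e-12 m.
Converting to pm: λ = 2.485 pm ≈ 2.48 pm.

2.48 pm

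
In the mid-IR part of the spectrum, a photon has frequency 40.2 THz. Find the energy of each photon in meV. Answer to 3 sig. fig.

Use h = 6.62607015 × 10^-34 J·s, 1 eV = 1.602176634 × 10^-19 J.
First convert: f = 40.2 THz = 4.02 × 10^13 Hz.
Apply E = hf: E = 2.664 × 10^-20 J.
Converting to meV: E = 166.3 meV ≈ 166 meV.

166 meV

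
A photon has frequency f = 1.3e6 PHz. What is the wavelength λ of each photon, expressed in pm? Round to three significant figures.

Use c = 2.99792458e8 m/s.
First convert: f = 1.3e6 PHz = 1.3e21 Hz.
The photon relation is λ = c/f, giving λ = 2.306e-13 m.
Converting to pm: λ = 0.2306 pm ≈ 0.231 pm.

0.231 pm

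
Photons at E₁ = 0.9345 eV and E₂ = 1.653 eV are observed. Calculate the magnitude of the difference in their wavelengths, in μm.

Using λ = hc/E: λ₁ = 1.3267e-6 m, λ₂ = 7.5006e-7 m.
|Δλ| = |1.3267e-6 − 7.5006e-7| = 5.77e-7 m = 0.577 μm.

0.577 μm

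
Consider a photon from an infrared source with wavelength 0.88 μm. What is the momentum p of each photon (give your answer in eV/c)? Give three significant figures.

First convert: λ = 0.88 μm = 8.8e-7 m.
For a photon p = h/λ, so p = 7.530e-28 kg·m/s.
Converting to eV/c: p = 1.409 eV/c ≈ 1.41 eV/c.

1.41 eV/c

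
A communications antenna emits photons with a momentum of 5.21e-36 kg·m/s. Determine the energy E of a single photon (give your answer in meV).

For a photon E = pc, so E = 1.562e-27 J.
Converting to meV: E = 9.749e-6 meV ≈ 9.75e-6 meV.

9.75e-6 meV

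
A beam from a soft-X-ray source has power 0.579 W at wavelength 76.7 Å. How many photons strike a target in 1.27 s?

2.84e16 photons

Total energy: E_total = P·t = 0.579 × 1.27 = 0.7353 J.
Per-photon energy: E = 2.590e-17 J.
N = E_total / E_photon = 2.84e16.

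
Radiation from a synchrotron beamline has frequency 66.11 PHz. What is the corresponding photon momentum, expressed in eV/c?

273 eV/c

In SI units: f = 66.11 PHz = 6.611e16 Hz.
Apply p = hf/c: p = 1.461e-25 kg·m/s.
Converting to eV/c: p = 273.4 eV/c ≈ 273 eV/c.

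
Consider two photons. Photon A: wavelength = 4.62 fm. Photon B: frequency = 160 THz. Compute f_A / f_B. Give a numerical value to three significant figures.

4.06·10^8

f_A = 6.489·10^22 Hz (from wavelength = 4.62 fm, via f = c/λ).
f_B = 1.600·10^14 Hz (from frequency = 160 THz, via f given directly).
Ratio = 6.489·10^22 / 1.600·10^14 = 4.06·10^8.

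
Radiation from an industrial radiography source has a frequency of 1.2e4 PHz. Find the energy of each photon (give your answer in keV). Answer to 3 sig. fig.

First convert: f = 1.2e4 PHz = 1.2e19 Hz.
Apply E = hf: E = 7.951e-15 J.
Converting to keV: E = 49.63 keV ≈ 49.6 keV.

49.6 keV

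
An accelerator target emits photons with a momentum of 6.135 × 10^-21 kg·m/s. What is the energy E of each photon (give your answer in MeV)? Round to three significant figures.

Take c = 2.99792458 × 10^8 m/s, 1 eV = 1.602176634 × 10^-19 J.
Apply E = pc: E = 1.839 × 10^-12 J.
Converting to MeV: E = 11.48 MeV ≈ 11.5 MeV.

11.5 MeV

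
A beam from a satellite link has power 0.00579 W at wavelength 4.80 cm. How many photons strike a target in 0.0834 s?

1.17 × 10^20 photons

Total energy: E_total = P·t = 0.00579 × 0.0834 = 4.829 × 10^-4 J.
Per-photon energy: E = 4.138 × 10^-24 J.
N = E_total / E_photon = 1.17 × 10^20.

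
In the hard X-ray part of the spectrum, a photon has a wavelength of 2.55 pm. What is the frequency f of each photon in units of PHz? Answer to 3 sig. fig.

Use c = 2.99792458·10^8 m/s.
First convert: λ = 2.55 pm = 2.55·10^-12 m.
The photon relation is f = c/λ, giving f = 1.176·10^20 Hz.
Converting to PHz: f = 117600 PHz ≈ 1.18·10^5 PHz.

1.18·10^5 PHz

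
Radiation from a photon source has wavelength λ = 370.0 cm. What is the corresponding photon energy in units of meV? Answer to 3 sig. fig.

3.35·10^-4 meV

Use h = 6.62607015·10^-34 J·s, c = 2.99792458·10^8 m/s, 1 eV = 1.602176634·10^-19 J.
In SI units: λ = 370.0 cm = 3.700 m.
Since E = hc/λ for a photon, E = 5.369·10^-26 J.
Converting to meV: E = 3.351·10^-4 meV ≈ 3.35·10^-4 meV.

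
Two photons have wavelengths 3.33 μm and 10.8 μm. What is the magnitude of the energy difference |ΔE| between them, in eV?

Using E = hc/λ: E₁ = 5.965 × 10^-20 J, E₂ = 1.839 × 10^-20 J.
|ΔE| = |5.965 × 10^-20 − 1.839 × 10^-20| = 4.13 × 10^-20 J = 0.258 eV.

0.258 eV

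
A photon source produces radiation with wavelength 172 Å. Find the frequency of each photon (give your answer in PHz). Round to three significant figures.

17.4 PHz

Use c = 2.99792458e8 m/s.
First convert: λ = 172 Å = 1.72e-8 m.
For a photon f = c/λ, so f = 1.743e16 Hz.
Converting to PHz: f = 17.43 PHz ≈ 17.4 PHz.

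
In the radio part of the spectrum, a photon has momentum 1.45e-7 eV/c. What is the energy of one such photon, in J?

2.32e-26 J

First convert: p = 1.45e-7 eV/c = 7.7492e-35 kg·m/s.
Apply E = pc: E = 2.323e-26 J.
So E ≈ 2.32e-26 J.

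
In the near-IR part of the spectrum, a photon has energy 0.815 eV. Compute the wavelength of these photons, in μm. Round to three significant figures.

1.52 μm

First convert: E = 0.815 eV = 1.3058e-19 J.
For a photon λ = hc/E, so λ = 1.521e-6 m.
Converting to μm: λ = 1.521 μm ≈ 1.52 μm.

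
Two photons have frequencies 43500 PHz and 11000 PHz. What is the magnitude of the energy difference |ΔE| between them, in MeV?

Using E = hf: E₁ = 2.882 × 10^-14 J, E₂ = 7.289 × 10^-15 J.
|ΔE| = |2.882 × 10^-14 − 7.289 × 10^-15| = 2.15 × 10^-14 J = 0.134 MeV.

0.134 MeV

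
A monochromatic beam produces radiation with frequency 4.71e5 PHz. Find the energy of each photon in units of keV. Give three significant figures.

Use h = 6.62607015e-34 J·s, 1 eV = 1.602176634e-19 J.
First convert: f = 4.71e5 PHz = 4.71e20 Hz.
For a photon E = hf, so E = 3.121e-13 J.
Converting to keV: E = 1948 keV ≈ 1950 keV.

1950 keV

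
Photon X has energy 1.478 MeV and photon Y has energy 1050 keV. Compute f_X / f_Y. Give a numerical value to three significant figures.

f_X = 3.574·10^20 Hz (from energy = 1.478 MeV, via f = E/h).
f_Y = 2.539·10^20 Hz (from energy = 1050 keV, via f = E/h).
Ratio = 3.574·10^20 / 2.539·10^20 = 1.41.

1.41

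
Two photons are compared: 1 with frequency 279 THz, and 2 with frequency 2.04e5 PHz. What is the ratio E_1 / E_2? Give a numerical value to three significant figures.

1.37e-6

E_1 = 1.849e-19 J (from frequency = 279 THz, via E = hf).
E_2 = 1.352e-13 J (from frequency = 2.04e5 PHz, via E = hf).
Ratio = 1.849e-19 / 1.352e-13 = 1.37e-6.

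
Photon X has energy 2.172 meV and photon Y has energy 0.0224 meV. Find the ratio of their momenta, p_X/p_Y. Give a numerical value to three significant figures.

p_X = 1.161 × 10^-30 kg·m/s (from energy = 2.172 meV, via p = E/c).
p_Y = 1.197 × 10^-32 kg·m/s (from energy = 0.0224 meV, via p = E/c).
Ratio = 1.161 × 10^-30 / 1.197 × 10^-32 = 97.0.

97.0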